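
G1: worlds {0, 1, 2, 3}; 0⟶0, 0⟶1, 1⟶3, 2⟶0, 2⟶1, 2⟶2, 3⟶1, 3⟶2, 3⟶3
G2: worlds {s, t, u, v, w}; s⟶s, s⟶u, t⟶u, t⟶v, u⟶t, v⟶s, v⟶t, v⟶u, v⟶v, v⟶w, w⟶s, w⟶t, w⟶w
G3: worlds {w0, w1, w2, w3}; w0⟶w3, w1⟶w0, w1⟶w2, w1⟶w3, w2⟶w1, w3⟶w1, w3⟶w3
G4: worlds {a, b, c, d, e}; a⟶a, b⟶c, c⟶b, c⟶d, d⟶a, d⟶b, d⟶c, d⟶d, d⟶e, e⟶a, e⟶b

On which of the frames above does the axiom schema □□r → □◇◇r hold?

This is the axiom for a generalized confluence (Geach) condition; its first-order frame correspondent is ∀x ∀z (xRz → ∃w (xR²w ∧ zR²w)).
G1: holds.
G2: holds.
G3: holds.
G4: fails — eRb but no w with eR²w and bR²w.

G1, G2, G3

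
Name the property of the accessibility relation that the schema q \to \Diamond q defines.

Reflexivity

Equivalently (dual form): □q → q.
Suppose □q→q is valid. At any x set V(q)={w : Rxw}. Then □q holds at x, so q holds at x, i.e. Rxx.
Conversely, any frame satisfying \forall x Rxx validates the schema.
So the correspondent is reflexivity.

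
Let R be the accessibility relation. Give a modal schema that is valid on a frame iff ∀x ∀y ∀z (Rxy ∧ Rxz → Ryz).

◇ψ → □◇ψ

The condition is the Euclidean property. The 5 schema ◇ψ → □◇ψ defines it.
Suppose ◇ψ→□◇ψ is valid. Take Rxy, Rxz and set V(ψ)={y}. Then ◇ψ at x, so □◇ψ at x, so ◇ψ at z, so some w with Rzw has ψ; w=y, i.e. Rzy. By symmetry of the argument, Ryz.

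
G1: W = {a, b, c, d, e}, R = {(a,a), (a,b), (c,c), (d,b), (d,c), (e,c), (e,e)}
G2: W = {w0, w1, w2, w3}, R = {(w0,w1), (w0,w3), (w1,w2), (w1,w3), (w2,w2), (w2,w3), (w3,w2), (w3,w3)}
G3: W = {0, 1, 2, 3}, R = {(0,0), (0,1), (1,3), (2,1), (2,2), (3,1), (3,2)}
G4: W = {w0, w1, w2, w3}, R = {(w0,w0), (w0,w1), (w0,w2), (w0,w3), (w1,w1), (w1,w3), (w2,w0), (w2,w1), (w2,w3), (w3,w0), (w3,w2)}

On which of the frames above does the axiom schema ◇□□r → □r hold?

Frame correspondent (Sahlqvist): ∀x ∀y ∀z ((xRy ∧ xRz) → ∃w (yR²w ∧ z = w)) — i.e. a generalized confluence (Geach) condition.
G1: fails — aRb, aRa but no w with bR²w and a=w.
G2: fails — w0Rw1, w0Rw1 but no w with w1R²w and w1=w.
G3: fails — 0R1, 0R0 but no w with 1R²w and 0=w.
G4: condition met.
Valid on: G4.

G4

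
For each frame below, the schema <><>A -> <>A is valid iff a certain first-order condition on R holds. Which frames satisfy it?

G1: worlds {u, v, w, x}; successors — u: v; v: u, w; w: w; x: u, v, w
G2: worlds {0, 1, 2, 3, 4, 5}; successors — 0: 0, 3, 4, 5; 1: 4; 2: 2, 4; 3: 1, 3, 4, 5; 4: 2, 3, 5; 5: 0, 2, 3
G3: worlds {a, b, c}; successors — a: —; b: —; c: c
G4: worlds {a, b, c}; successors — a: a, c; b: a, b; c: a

This is the axiom for transitivity; its first-order frame correspondent is forall x forall y forall z (Rxy & Ryz -> Rxz).
G1: fails — Ruv and Rvw but not Ruw.
G2: fails — R34 and R42 but not R32.
G3: holds.
G4: fails — Rba and Rac but not Rbc.

G3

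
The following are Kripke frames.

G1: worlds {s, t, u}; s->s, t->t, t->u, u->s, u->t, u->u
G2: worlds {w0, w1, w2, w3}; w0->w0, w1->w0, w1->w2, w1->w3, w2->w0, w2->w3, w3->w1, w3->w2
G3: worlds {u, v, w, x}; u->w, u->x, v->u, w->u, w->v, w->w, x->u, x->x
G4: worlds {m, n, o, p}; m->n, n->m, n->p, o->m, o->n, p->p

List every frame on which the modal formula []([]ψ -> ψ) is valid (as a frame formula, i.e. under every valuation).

The schema corresponds to shift-reflexivity: forall x forall y (Rxy -> Ryy).
G1: holds.
G2: fails — Rw1w2 but not Rw2w2.
G3: fails — Rwu but not Ruu.
G4: fails — Rom but not Rmm.
Valid on: G1.

G1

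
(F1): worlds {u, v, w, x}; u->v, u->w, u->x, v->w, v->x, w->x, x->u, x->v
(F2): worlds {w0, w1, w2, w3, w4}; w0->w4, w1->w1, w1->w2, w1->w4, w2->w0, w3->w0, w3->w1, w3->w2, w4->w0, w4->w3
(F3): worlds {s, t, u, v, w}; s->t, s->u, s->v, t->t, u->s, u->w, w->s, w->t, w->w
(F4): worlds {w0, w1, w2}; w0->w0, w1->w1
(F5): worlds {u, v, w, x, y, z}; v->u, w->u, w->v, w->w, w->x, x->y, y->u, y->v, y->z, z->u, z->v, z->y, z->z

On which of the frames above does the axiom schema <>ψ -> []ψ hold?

(F4)

Frame correspondent (Sahlqvist): forall x forall y forall z (Rxy & Rxz -> y = z) — i.e. partial functionality.
(F1): fails — u sees both v and w.
(F2): fails — w1 sees both w1 and w2.
(F3): fails — s sees both t and u.
(F4): ✓.
(F5): fails — w sees both u and v.
Valid on: (F4).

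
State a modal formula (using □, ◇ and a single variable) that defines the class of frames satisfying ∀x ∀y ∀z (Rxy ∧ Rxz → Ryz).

A defining formula is ◇r → □◇r (the 5 axiom).
Suppose ◇r→□◇r is valid. Take Rxy, Rxz and set V(r)={y}. Then ◇r at x, so □◇r at x, so ◇r at z, so some w with Rzw has r; w=y, i.e. Rzy. By symmetry of the argument, Ryz.

◇r → □◇r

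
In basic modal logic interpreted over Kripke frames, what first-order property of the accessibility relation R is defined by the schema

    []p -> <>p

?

Suppose □p→◇p is valid. At any x set V(p)=W. Then □p at x, so ◇p at x, so x has a successor.
Conversely, any frame satisfying forall x exists y Rxy validates the schema.
Frame condition: forall x exists y Rxy.

Seriality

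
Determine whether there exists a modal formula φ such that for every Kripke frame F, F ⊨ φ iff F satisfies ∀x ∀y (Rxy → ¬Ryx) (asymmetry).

Modal frame validity is preserved under surjective bounded morphisms.
The 4-cycle (worlds w0,w1,w2,w3 with w0→w1→w2→w3→w0) is asymmetric. Mapping every world to a single reflexive point • is a surjective bounded morphism, and the reflexive point is not asymmetric (R•• but asymmetry requires ¬R••).
So no modal formula (or set of formulas) defines exactly the asymmetric frames.

No — not modally definable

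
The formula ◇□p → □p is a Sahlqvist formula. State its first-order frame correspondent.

the Euclidean property: ∀x ∀y ∀z (Rxy ∧ Rxz → Ryz)

This schema is equivalent to the 5 axiom ◇p → □◇p.
Its frame correspondent is the Euclidean property — ∀x ∀y ∀z (Rxy ∧ Rxz → Ryz).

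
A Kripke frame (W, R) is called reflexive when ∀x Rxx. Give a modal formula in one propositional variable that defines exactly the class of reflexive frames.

The condition is reflexivity. The T schema □r → r defines it.
Suppose □r→r is valid. At any x set V(r)={w : Rxw}. Then □r holds at x, so r holds at x, i.e. Rxx.

□r → r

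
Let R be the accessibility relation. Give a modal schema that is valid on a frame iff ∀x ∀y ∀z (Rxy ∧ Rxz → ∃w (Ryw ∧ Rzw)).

The condition is convergence. The .2 schema ◇□q → □◇q defines it.

◇□q → □◇q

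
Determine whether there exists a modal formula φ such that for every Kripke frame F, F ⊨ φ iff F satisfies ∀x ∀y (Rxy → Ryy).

Definable; □(□q → q) defines it

Yes: it is shift-reflexivity, defined by the T□ schema □(□q → q).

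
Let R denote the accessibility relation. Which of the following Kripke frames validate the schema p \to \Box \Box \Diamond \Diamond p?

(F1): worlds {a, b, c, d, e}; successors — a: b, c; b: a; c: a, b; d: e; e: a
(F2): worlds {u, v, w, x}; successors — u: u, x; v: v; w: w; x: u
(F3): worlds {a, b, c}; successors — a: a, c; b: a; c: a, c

(F2)

Frame correspondent (Sahlqvist): \forall x \forall z (x R^2 z \to \exists w (x = w \wedge z R^2 w)) — i.e. a generalized confluence (Geach) condition.
(F1): fails — aR²b but no w with a=w and bR²w.
(F2): condition met.
(F3): fails — bR²a but no w with b=w and aR²w.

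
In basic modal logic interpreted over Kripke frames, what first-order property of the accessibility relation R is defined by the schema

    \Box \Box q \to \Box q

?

Suppose □□q→□q is valid. Take Rxy and set V(q)={w : xR²w}. Then □□q at x, so □q at x, so q at y, i.e. ∃z(Rxz∧Rzy).
Conversely, on a frame with density the schema holds at every world under every valuation.
So the correspondent is density.

density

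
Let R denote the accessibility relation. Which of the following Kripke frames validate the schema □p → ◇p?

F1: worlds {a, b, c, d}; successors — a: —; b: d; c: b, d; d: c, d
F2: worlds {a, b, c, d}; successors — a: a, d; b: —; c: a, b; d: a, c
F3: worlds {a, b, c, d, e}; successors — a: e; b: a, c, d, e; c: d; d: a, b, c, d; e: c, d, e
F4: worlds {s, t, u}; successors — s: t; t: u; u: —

This is the axiom for seriality; its first-order frame correspondent is ∀x ∃y Rxy.
F1: fails — world a has no successor.
F2: fails — world b has no successor.
F3: condition met.
F4: fails — world u has no successor.
Valid on: F3.

F3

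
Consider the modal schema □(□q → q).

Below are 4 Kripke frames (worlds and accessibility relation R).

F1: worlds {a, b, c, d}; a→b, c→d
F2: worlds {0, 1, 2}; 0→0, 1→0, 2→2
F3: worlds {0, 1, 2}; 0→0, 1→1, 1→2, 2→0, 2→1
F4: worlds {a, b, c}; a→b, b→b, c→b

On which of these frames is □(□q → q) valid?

F2, F4

The schema corresponds to shift-reflexivity: ∀x ∀y (Rxy → Ryy).
F1: fails — Rab but not Rbb.
F2: ✓.
F3: fails — R12 but not R22.
F4: ✓.
Valid on: F2, F4.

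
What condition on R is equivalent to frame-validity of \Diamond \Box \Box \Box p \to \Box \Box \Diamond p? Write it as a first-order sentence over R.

This is a Sahlqvist (Geach-type) schema ◇^1□^3p → □^2◇^1p.
Minimal-valuation argument: fix x; take any y with xR^1y and any z with xR^2z. Set V(p) to the set of worlds R-reachable from y in exactly 3 steps. Then □^3p holds at y, so the antecedent holds at x; validity forces ◇^1p at z, giving a w with zR^1w and yR^3w.
First-order correspondent: \forall x \forall y \forall z ((xRy \wedge x R^2 z) \to \exists w (y R^3 w \wedge zRw)).

\forall x \forall y \forall z ((xRy \wedge x R^2 z) \to \exists w (y R^3 w \wedge zRw))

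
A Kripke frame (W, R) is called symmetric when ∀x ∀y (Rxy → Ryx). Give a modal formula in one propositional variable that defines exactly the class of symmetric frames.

The condition is symmetry. The B schema r → □◇r defines it.

r → □◇r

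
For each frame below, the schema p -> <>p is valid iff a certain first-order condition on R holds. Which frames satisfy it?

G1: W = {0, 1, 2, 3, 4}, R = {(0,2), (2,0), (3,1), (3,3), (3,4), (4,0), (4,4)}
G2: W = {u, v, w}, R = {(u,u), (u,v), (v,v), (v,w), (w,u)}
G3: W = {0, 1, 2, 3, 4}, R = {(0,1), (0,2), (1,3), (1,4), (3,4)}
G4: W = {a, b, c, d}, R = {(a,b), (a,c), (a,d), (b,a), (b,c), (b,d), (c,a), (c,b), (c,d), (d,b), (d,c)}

Frame correspondent (Sahlqvist): forall x Rxx — i.e. reflexivity.
G1: fails — world 0 does not see itself.
G2: fails — world w does not see itself.
G3: fails — world 0 does not see itself.
G4: fails — world a does not see itself.
Valid on no frame.

none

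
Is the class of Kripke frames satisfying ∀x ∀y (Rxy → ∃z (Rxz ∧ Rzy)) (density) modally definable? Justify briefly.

Yes, by □□p → □p

Yes: it is density, defined by the C4 schema □□p → □p.
Suppose □□p→□p is valid. Take Rxy and set V(p)={w : xR²w}. Then □□p at x, so □p at x, so p at y, i.e. ∃z(Rxz∧Rzy).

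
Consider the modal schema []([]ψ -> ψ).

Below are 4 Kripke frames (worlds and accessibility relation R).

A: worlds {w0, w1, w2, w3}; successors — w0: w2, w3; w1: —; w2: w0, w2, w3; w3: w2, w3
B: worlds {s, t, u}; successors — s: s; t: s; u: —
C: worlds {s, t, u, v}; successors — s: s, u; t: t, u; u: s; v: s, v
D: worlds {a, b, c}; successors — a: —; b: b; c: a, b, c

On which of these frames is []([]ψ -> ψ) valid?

This is the axiom for shift-reflexivity; its first-order frame correspondent is forall x forall y (Rxy -> Ryy).
A: fails — Rw2w0 but not Rw0w0.
B: holds.
C: fails — Rtu but not Ruu.
D: fails — Rca but not Raa.
Valid on: B.

B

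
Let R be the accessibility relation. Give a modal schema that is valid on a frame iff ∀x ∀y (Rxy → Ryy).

This is shift-reflexivity; the standard corresponding axiom is T□: □(□ψ → ψ).

□(□ψ → ψ)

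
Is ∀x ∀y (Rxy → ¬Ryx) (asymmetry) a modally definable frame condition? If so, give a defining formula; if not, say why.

Modal frame validity is preserved under surjective bounded morphisms.
The 3-cycle (worlds a,b,c with a→b→c→a) is asymmetric. Mapping every world to a single reflexive point • is a surjective bounded morphism, and the reflexive point is not asymmetric (R•• but asymmetry requires ¬R••).
So no modal formula (or set of formulas) defines exactly the asymmetric frames.

Not modally definable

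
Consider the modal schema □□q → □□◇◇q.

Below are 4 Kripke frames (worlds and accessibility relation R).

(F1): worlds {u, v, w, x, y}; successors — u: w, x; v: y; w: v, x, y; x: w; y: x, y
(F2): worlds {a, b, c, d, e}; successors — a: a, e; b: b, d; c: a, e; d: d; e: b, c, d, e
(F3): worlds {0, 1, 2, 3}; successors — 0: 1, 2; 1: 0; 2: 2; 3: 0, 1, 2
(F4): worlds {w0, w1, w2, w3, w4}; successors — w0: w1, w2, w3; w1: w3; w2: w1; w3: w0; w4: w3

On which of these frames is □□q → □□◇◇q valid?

Frame correspondent (Sahlqvist): ∀x ∀z (xR²z → ∃w (xR²w ∧ zR²w)) — i.e. a generalized confluence (Geach) condition.
(F1): satisfies the condition.
(F2): satisfies the condition.
(F3): satisfies the condition.
(F4): fails — w3R²w1 but no w with w3R²w and w1R²w.

(F1), (F2), (F3)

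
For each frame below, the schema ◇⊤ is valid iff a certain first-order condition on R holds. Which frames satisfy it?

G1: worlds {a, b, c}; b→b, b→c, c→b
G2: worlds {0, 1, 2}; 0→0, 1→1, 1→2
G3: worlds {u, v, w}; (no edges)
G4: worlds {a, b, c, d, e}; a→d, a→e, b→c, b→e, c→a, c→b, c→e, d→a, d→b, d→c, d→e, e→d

G4

This is the axiom for seriality; its first-order frame correspondent is ∀x ∃y Rxy.
G1: fails — world a has no successor.
G2: fails — world 2 has no successor.
G3: fails — world u has no successor.
G4: ✓.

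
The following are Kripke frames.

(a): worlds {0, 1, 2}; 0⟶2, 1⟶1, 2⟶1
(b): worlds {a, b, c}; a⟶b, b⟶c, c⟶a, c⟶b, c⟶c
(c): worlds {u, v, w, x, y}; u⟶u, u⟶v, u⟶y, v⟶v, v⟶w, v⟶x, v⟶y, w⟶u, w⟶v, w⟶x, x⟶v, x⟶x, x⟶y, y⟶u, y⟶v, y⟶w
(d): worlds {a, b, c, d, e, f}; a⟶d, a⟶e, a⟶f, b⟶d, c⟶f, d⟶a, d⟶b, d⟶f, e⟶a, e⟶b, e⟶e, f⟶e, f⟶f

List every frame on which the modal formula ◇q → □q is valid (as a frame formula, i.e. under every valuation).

This is the axiom for partial functionality; its first-order frame correspondent is ∀x ∀y ∀z (Rxy ∧ Rxz → y = z).
(a): condition met.
(b): fails — c sees both a and b.
(c): fails — u sees both u and v.
(d): fails — a sees both d and e.
Valid on: (a).

(a)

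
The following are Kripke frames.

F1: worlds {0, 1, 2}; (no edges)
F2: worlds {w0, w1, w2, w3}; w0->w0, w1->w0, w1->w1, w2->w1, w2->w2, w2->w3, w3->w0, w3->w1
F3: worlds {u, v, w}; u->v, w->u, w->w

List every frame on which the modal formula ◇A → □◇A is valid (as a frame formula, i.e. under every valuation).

F1

Frame correspondent (Sahlqvist): ∀x ∀y ∀z (Rxy ∧ Rxz → Ryz) — i.e. the Euclidean property.
F1: satisfies the condition.
F2: fails — Rw1w0 and Rw1w1 but not Rw0w1.
F3: fails — Ruv and Ruv but not Rvv.
Valid on: F1.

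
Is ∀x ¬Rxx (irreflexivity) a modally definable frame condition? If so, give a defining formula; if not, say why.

If a class were modally definable it would be closed under surjective bounded morphisms (Goldblatt–Thomason).
The 5-cycle (worlds 0,1,2,3,4 with 0→1→2→3→4→0) is irreflexive, and the map sending every world to a single reflexive point • is a surjective bounded morphism (forth: every edge maps to (•,•); back: every world has a successor). So any modal formula valid on the 5-cycle is also valid on the reflexive point, which is not irreflexive.
So no modal formula (or set of formulas) defines exactly the irreflexive frames.

No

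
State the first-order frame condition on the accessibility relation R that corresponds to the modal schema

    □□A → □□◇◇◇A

This is a Sahlqvist (Geach-type) schema ◇^0□^2A → □^2◇^3A.
First-order correspondent: ∀x ∀z (xR²z → ∃w (xR²w ∧ zR³w)).

∀x ∀z (xR²z → ∃w (xR²w ∧ zR³w))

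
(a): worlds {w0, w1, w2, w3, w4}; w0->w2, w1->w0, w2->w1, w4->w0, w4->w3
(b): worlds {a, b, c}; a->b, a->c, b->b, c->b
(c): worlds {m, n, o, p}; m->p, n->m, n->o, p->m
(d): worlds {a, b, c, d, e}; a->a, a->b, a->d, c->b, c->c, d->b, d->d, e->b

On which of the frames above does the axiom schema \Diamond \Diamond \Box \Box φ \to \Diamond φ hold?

This is the axiom for a generalized confluence (Geach) condition; its first-order frame correspondent is \forall x \forall y (x R^2 y \to \exists w (y R^2 w \wedge xRw)).
(a): satisfies the condition.
(b): satisfies the condition.
(c): fails — mR²m but no w with mR²w and mRw.
(d): fails — aR²b but no w with bR²w and aRw.
Valid on: (a), (b).

(a), (b)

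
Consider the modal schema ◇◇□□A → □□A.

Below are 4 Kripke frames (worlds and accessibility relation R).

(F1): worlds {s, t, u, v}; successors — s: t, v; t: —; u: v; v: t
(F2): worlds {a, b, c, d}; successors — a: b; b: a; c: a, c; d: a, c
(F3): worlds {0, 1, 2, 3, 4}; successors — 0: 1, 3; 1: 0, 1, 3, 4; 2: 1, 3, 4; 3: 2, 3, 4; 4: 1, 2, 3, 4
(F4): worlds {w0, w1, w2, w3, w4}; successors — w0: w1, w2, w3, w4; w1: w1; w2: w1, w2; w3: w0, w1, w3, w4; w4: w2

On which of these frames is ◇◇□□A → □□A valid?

Frame correspondent (Sahlqvist): ∀x ∀y ∀z ((xR²y ∧ xR²z) → ∃w (yR²w ∧ z = w)) — i.e. a generalized confluence (Geach) condition.
(F1): fails — sR²t, sR²t but no w with tR²w and t=w.
(F2): fails — cR²a, cR²b but no w with aR²w and b=w.
(F3): fails — 0R²3, 0R²0 but no w with 3R²w and 0=w.
(F4): fails — w0R²w1, w0R²w0 but no w with w1R²w and w0=w.

none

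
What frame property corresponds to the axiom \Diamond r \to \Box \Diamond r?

Suppose ◇r→□◇r is valid. Take Rxy, Rxz and set V(r)={y}. Then ◇r at x, so □◇r at x, so ◇r at z, so some w with Rzw has r; w=y, i.e. Rzy. By symmetry of the argument, Ryz.

The Euclidean property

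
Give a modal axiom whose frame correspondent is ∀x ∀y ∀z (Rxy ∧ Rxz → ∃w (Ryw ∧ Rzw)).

◇□ψ → □◇ψ

A defining formula is ◇□ψ → □◇ψ (the .2 axiom).
Suppose ◇□ψ→□◇ψ is valid. Take Rxy, Rxz and set V(ψ)={w : Ryw}. Then □ψ at y so ◇□ψ at x, so □◇ψ at x, so ◇ψ at z, giving w with Rzw and Ryw.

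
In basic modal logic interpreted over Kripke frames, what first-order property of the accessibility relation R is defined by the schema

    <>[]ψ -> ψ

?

Symmetry

This is a form of the B axiom.
It corresponds to symmetry: forall x forall y (Rxy -> Ryx).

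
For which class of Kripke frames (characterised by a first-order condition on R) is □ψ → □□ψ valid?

This is the 4 axiom.
Its frame correspondent is transitivity — ∀x ∀y ∀z (Rxy ∧ Ryz → Rxz).

transitivity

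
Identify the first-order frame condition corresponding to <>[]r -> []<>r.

convergence

This schema is the .2 axiom.
Its frame correspondent is convergence — forall x forall y forall z (Rxy & Rxz -> exists w (Ryw & Rzw)).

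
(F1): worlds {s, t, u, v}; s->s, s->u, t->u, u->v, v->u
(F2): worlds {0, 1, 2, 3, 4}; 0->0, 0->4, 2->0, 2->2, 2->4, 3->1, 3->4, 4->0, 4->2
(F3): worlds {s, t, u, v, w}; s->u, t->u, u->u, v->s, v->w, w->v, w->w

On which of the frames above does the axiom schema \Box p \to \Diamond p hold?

(F1), (F3)

The schema corresponds to seriality: \forall x \exists y Rxy.
(F1): satisfies the condition.
(F2): fails — world 1 has no successor.
(F3): satisfies the condition.
Valid on: (F1), (F3).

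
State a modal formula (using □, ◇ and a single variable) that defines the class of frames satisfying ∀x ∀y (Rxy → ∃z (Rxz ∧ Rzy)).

A defining formula is □□s → □s (the C4 axiom).
Suppose □□s→□s is valid. Take Rxy and set V(s)={w : xR²w}. Then □□s at x, so □s at x, so s at y, i.e. ∃z(Rxz∧Rzy).

□□s → □s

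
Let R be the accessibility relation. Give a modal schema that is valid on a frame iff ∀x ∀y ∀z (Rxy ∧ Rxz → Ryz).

This is the Euclidean property; the standard corresponding axiom is 5: ◇q → □◇q.
Suppose ◇q→□◇q is valid. Take Rxy, Rxz and set V(q)={y}. Then ◇q at x, so □◇q at x, so ◇q at z, so some w with Rzw has q; w=y, i.e. Rzy. By symmetry of the argument, Ryz.

◇q → □◇q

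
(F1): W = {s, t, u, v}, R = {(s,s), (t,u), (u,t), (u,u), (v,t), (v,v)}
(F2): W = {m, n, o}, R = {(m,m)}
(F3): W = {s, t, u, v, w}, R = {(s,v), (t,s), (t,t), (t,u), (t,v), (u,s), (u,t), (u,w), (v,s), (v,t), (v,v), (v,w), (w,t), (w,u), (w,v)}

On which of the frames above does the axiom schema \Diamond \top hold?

(F1), (F3)

This is the axiom for seriality; its first-order frame correspondent is \forall x \exists y Rxy.
(F1): holds.
(F2): fails — world n has no successor.
(F3): holds.
Valid on: (F1), (F3).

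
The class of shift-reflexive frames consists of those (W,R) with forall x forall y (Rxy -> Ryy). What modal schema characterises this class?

The condition is shift-reflexivity. The T□ schema □(□q → q) defines it.
Suppose □(□q→q) is valid. Take Rxy and set V(q)={w : Ryw}. Then at y, □q holds; since □(□q→q) at x, □q→q at y, so q at y, i.e. Ryy.

□(□q → q)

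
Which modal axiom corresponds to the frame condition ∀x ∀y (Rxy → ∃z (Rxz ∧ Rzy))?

A defining formula is □□q → □q (the C4 axiom).
Suppose □□q→□q is valid. Take Rxy and set V(q)={w : xR²w}. Then □□q at x, so □q at x, so q at y, i.e. ∃z(Rxz∧Rzy).

□□q → □q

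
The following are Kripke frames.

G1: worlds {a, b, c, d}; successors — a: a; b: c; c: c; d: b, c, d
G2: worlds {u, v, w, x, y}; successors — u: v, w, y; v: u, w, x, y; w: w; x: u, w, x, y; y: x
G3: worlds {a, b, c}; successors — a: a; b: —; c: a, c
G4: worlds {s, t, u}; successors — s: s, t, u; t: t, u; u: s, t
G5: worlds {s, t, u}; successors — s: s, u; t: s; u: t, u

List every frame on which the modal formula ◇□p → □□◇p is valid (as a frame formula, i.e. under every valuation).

G1, G3, G4

The schema corresponds to a generalized confluence (Geach) condition: ∀x ∀y ∀z ((xRy ∧ xR²z) → ∃w (yRw ∧ zRw)).
G1: holds.
G2: fails — uRw, uR²y but no t with wRt and yRt.
G3: holds.
G4: holds.
G5: fails — sRu, sR²t but no w with uRw and tRw.
Valid on: G1, G3, G4.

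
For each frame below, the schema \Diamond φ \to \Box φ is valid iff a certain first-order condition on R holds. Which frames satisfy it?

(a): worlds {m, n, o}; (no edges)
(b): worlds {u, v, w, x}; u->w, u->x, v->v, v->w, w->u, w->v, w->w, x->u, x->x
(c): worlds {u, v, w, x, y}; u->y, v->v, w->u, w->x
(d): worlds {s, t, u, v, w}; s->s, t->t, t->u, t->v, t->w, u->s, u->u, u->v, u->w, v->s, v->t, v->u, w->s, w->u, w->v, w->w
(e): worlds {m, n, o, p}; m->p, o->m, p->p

(a), (e)

The schema corresponds to partial functionality: \forall x \forall y \forall z (Rxy \wedge Rxz \to y = z).
(a): condition met.
(b): fails — u sees both w and x.
(c): fails — w sees both u and x.
(d): fails — t sees both t and u.
(e): condition met.
Valid on: (a), (e).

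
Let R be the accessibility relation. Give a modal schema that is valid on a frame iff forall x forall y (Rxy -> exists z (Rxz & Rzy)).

The condition is density. The C4 schema □□r → □r defines it.
Suppose □□r→□r is valid. Take Rxy and set V(r)={w : xR²w}. Then □□r at x, so □r at x, so r at y, i.e. ∃z(Rxz∧Rzy).

□□r → □r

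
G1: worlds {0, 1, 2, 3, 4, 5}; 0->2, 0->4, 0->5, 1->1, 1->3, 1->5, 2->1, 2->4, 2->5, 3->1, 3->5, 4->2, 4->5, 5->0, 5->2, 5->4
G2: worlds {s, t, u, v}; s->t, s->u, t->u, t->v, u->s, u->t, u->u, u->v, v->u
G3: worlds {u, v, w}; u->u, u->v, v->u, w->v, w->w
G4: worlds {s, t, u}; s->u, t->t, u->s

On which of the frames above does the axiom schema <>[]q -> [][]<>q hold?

Frame correspondent (Sahlqvist): forall x forall y forall z ((xRy & x R^2 z) -> exists w (yRw & zRw)) — i.e. a generalized confluence (Geach) condition.
G1: fails — 0R5, 0R²1 but no w with 5Rw and 1Rw.
G2: holds.
G3: fails — wRv, wR²w but no t with vRt and wRt.
G4: fails — sRu, sR²s but no w with uRw and sRw.

G2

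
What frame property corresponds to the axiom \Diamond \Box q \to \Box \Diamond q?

Convergence

Suppose ◇□q→□◇q is valid. Take Rxy, Rxz and set V(q)={w : Ryw}. Then □q at y so ◇□q at x, so □◇q at x, so ◇q at z, giving w with Rzw and Ryw.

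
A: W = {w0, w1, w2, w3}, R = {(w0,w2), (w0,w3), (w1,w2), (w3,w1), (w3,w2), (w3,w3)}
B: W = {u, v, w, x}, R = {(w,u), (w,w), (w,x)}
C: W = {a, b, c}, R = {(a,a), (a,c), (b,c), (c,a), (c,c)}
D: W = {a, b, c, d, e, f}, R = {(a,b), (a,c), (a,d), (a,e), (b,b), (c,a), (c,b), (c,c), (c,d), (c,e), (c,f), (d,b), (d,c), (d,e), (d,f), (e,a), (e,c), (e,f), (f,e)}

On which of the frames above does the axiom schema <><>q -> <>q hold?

B

The schema corresponds to transitivity: forall x forall y forall z (Rxy & Ryz -> Rxz).
A: fails — Rw0w3 and Rw3w1 but not Rw0w1.
B: ✓.
C: fails — Rbc and Rca but not Rba.
D: fails — Rae and Ref but not Raf.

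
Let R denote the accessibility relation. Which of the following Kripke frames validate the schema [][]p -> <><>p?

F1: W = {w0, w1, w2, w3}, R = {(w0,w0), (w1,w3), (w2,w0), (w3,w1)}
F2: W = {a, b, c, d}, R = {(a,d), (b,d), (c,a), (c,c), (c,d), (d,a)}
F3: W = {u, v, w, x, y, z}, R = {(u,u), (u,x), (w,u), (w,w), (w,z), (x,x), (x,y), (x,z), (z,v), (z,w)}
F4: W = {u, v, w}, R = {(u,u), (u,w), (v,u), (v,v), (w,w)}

F1, F2, F4

This is the axiom for a generalized confluence (Geach) condition; its first-order frame correspondent is forall x exists w (x R^2 w & x R^2 w).
F1: condition met.
F2: condition met.
F3: fails — at v but no t with vR²t and vR²t.
F4: condition met.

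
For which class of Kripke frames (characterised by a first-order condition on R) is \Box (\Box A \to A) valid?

Suppose □(□A→A) is valid. Take Rxy and set V(A)={w : Ryw}. Then at y, □A holds; since □(□A→A) at x, □A→A at y, so A at y, i.e. Ryy.
Conversely, any frame satisfying \forall x \forall y (Rxy \to Ryy) validates the schema.
Frame condition: \forall x \forall y (Rxy \to Ryy).

shift-reflexivity: \forall x \forall y (Rxy \to Ryy)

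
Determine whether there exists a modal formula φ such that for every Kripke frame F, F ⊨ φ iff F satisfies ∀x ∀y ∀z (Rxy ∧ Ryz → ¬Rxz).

Modal frame validity is preserved under surjective bounded morphisms.
The 5-cycle (worlds s,t,u,v,w with s→t→u→v→w→s) is intransitive. Mapping every world to a single reflexive point • is a surjective bounded morphism; the reflexive point is not intransitive (R••∧R•• but R••).
So no modal formula (or set of formulas) defines exactly the intransitive frames.

No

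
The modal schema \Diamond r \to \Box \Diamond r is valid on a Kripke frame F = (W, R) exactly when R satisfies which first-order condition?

Suppose ◇r→□◇r is valid. Take Rxy, Rxz and set V(r)={y}. Then ◇r at x, so □◇r at x, so ◇r at z, so some w with Rzw has r; w=y, i.e. Rzy. By symmetry of the argument, Ryz.
Conversely, any frame satisfying \forall x \forall y \forall z (Rxy \wedge Rxz \to Ryz) validates the schema.
So the correspondent is the Euclidean property.

the Euclidean property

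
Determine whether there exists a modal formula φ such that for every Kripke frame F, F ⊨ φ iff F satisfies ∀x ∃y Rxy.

This is a Sahlqvist condition; the D axiom □p → ◇p defines it.
Suppose □p→◇p is valid. At any x set V(p)=W. Then □p at x, so ◇p at x, so x has a successor.

Yes — defined by □p → ◇p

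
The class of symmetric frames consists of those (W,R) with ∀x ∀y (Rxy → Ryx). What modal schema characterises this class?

The condition is symmetry. The B schema ψ → □◇ψ defines it.
Suppose ψ→□◇ψ is valid. Take Rxy and set V(ψ)={x}. Then ψ at x, so □◇ψ at x, so ◇ψ at y, so some z with Ryz has ψ; z=x, i.e. Ryx.

ψ → □◇ψ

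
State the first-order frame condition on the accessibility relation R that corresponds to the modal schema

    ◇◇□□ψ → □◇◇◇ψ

∀x ∀y ∀z ((xR²y ∧ xRz) → ∃w (yR²w ∧ zR³w))

This is a Sahlqvist (Geach-type) schema ◇^2□^2ψ → □^1◇^3ψ.
Minimal-valuation argument: fix x; take any y with xR^2y and any z with xR^1z. Set V(ψ) to the set of worlds R-reachable from y in exactly 2 steps. Then □^2ψ holds at y, so the antecedent holds at x; validity forces ◇^3ψ at z, giving a w with zR^3w and yR^2w.
First-order correspondent: ∀x ∀y ∀z ((xR²y ∧ xRz) → ∃w (yR²w ∧ zR³w)).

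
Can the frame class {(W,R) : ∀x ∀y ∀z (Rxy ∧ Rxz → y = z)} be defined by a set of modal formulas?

Yes — defined by ◇q → □q

This is a Sahlqvist condition; the CD axiom ◇q → □q defines it.
Suppose ◇q→□q is valid. Take Rxy, Rxz and set V(q)={y}. Then ◇q at x, so □q at x, so q at z, i.e. z=y.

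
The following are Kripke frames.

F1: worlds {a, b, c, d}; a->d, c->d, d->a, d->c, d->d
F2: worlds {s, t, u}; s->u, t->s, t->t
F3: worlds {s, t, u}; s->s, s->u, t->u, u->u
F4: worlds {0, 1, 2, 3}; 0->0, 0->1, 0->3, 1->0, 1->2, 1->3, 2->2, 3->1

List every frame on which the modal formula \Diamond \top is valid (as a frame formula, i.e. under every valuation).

The schema corresponds to seriality: \forall x \exists y Rxy.
F1: fails — world b has no successor.
F2: fails — world u has no successor.
F3: satisfies the condition.
F4: satisfies the condition.

F3, F4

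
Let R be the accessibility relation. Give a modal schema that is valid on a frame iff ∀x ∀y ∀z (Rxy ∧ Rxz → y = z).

◇r → □r

The condition is partial functionality. The CD schema ◇r → □r defines it.
Suppose ◇r→□r is valid. Take Rxy, Rxz and set V(r)={y}. Then ◇r at x, so □r at x, so r at z, i.e. z=y.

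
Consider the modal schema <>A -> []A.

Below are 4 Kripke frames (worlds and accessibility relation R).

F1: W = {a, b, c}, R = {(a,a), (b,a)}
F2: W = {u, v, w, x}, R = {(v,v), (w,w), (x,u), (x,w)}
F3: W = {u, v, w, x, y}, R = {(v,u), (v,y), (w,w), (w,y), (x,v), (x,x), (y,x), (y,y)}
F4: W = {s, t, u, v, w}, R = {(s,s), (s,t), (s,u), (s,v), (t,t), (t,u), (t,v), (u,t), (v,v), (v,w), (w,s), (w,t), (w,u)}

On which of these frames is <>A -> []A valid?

Frame correspondent (Sahlqvist): forall x forall y forall z (Rxy & Rxz -> y = z) — i.e. partial functionality.
F1: holds.
F2: fails — x sees both u and w.
F3: fails — v sees both u and y.
F4: fails — s sees both s and t.

F1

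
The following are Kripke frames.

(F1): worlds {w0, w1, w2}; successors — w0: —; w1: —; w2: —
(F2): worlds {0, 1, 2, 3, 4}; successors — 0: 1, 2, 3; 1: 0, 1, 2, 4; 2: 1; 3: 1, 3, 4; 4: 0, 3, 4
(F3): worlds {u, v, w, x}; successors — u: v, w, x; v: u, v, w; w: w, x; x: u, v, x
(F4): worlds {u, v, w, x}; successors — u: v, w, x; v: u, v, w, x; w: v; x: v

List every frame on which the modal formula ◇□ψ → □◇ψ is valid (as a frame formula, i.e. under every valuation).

The schema corresponds to convergence: ∀x ∀y ∀z (Rxy ∧ Rxz → ∃w (Ryw ∧ Rzw)).
(F1): ✓.
(F2): fails — R12 and R14 but 2 and 4 have no common successor.
(F3): ✓.
(F4): ✓.

(F1), (F3), (F4)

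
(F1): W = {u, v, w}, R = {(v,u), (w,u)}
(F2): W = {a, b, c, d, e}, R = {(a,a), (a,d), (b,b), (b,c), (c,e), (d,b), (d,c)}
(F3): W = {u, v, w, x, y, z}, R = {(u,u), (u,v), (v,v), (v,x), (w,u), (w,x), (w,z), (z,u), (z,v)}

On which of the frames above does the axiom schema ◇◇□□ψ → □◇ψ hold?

This is the axiom for a generalized confluence (Geach) condition; its first-order frame correspondent is ∀x ∀y ∀z ((xR²y ∧ xRz) → ∃w (yR²w ∧ zRw)).
(F1): condition met.
(F2): fails — aR²b, aRa but no w with bR²w and aRw.
(F3): fails — uR²x, uRu but no t with xR²t and uRt.

(F1)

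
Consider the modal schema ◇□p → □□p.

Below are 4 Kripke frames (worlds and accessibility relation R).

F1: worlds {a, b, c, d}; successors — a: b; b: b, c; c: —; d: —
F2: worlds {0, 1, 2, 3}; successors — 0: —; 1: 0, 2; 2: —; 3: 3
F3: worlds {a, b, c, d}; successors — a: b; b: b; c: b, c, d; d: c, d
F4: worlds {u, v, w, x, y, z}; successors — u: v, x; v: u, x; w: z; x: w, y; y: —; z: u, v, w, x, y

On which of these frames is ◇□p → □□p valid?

The schema corresponds to a generalized confluence (Geach) condition: ∀x ∀y ∀z ((xRy ∧ xR²z) → ∃w (yRw ∧ z = w)).
F1: fails — bRc, bR²b but no w with cRw and b=w.
F2: holds.
F3: fails — cRb, cR²c but no w with bRw and c=w.
F4: fails — uRv, uR²w but no t with vRt and w=t.

F2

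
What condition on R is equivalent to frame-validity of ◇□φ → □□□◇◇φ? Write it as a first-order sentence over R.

∀x ∀y ∀z ((xRy ∧ xR³z) → ∃w (yRw ∧ zR²w))

This is a Sahlqvist (Geach-type) schema ◇^1□^1φ → □^3◇^2φ.
Minimal-valuation argument: fix x; take any y with xR^1y and any z with xR^3z. Set V(φ) to the set of worlds R-reachable from y in exactly 1 step. Then □^1φ holds at y, so the antecedent holds at x; validity forces ◇^2φ at z, giving a w with zR^2w and yR^1w.
First-order correspondent: ∀x ∀y ∀z ((xRy ∧ xR³z) → ∃w (yRw ∧ zR²w)).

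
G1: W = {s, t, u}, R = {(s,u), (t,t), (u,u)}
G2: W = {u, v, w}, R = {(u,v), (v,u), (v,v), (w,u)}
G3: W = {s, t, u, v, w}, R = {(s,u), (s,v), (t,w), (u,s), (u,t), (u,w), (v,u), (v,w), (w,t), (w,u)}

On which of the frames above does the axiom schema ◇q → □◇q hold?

The schema corresponds to the Euclidean property: ∀x ∀y ∀z (Rxy ∧ Rxz → Ryz).
G1: holds.
G2: fails — Rvu and Rvu but not Ruu.
G3: fails — Rsv and Rsv but not Rvv.
Valid on: G1.

G1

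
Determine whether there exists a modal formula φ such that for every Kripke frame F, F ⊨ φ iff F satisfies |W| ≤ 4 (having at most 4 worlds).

Any modally definable frame class is closed under disjoint unions.
Any modal formula valid on each of 5 disjoint one-world frames is valid on their disjoint union (validity is preserved under disjoint unions). Each one-world frame has |W|=1≤4, but the union has |W|=5.
So no modal formula (or set of formulas) defines exactly the |W|≤4 frames.

Not modally definable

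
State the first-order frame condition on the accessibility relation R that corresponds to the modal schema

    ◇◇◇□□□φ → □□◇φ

This is a Sahlqvist (Geach-type) schema ◇^3□^3φ → □^2◇^1φ.
Minimal-valuation argument: fix x; take any y with xR^3y and any z with xR^2z. Set V(φ) to the set of worlds R-reachable from y in exactly 3 steps. Then □^3φ holds at y, so the antecedent holds at x; validity forces ◇^1φ at z, giving a w with zR^1w and yR^3w.
First-order correspondent: ∀x ∀y ∀z ((xR³y ∧ xR²z) → ∃w (yR³w ∧ zRw)).

∀x ∀y ∀z ((xR³y ∧ xR²z) → ∃w (yR³w ∧ zRw))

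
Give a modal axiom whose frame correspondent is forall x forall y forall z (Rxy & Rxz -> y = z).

The condition is partial functionality. The CD schema ◇r → □r defines it.
Suppose ◇r→□r is valid. Take Rxy, Rxz and set V(r)={y}. Then ◇r at x, so □r at x, so r at z, i.e. z=y.

◇r → □r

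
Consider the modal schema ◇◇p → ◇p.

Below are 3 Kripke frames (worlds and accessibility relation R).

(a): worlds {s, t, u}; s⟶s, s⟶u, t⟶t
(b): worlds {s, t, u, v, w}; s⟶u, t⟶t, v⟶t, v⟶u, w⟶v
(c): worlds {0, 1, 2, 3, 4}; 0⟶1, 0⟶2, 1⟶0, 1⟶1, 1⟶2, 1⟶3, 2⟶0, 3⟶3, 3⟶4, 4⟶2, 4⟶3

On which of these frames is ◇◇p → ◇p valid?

This is the axiom for transitivity; its first-order frame correspondent is ∀x ∀y ∀z (Rxy ∧ Ryz → Rxz).
(a): holds.
(b): fails — Rwv and Rvt but not Rwt.
(c): fails — R34 and R42 but not R32.
Valid on: (a).

(a)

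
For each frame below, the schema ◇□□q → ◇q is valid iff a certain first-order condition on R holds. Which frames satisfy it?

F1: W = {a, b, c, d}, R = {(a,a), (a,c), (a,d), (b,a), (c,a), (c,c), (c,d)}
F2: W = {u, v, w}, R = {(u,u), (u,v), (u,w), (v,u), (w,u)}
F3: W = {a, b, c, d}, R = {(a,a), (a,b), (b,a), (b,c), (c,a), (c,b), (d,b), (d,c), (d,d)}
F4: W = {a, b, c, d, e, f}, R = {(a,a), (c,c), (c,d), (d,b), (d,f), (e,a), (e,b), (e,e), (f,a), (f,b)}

The schema corresponds to a generalized confluence (Geach) condition: ∀x ∀y (xRy → ∃w (yR²w ∧ xRw)).
F1: fails — aRd but no w with dR²w and aRw.
F2: condition met.
F3: condition met.
F4: fails — cRd but no w with dR²w and cRw.
Valid on: F2, F3.

F2, F3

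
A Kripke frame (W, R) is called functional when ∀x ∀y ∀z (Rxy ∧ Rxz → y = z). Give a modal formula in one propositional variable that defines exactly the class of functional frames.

◇r → □r

A defining formula is ◇r → □r (the CD axiom).
Suppose ◇r→□r is valid. Take Rxy, Rxz and set V(r)={y}. Then ◇r at x, so □r at x, so r at z, i.e. z=y.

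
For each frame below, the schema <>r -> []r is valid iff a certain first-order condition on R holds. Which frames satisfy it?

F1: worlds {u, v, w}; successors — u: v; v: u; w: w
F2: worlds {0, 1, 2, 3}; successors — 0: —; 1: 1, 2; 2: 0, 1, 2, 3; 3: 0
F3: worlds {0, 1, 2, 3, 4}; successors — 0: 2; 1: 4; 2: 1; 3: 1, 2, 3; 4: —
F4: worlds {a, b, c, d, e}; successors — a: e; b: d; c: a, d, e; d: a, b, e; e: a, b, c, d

Frame correspondent (Sahlqvist): forall x forall y forall z (Rxy & Rxz -> y = z) — i.e. partial functionality.
F1: satisfies the condition.
F2: fails — 1 sees both 1 and 2.
F3: fails — 3 sees both 1 and 2.
F4: fails — c sees both a and d.

F1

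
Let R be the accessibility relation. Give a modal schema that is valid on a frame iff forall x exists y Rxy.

□q → ◇q

The condition is seriality. The D schema □q → ◇q defines it.
Suppose □q→◇q is valid. At any x set V(q)=W. Then □q at x, so ◇q at x, so x has a successor.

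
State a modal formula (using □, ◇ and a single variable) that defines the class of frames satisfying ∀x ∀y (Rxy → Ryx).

This is symmetry; the standard corresponding axiom is B: ψ → □◇ψ.
Suppose ψ→□◇ψ is valid. Take Rxy and set V(ψ)={x}. Then ψ at x, so □◇ψ at x, so ◇ψ at y, so some z with Ryz has ψ; z=x, i.e. Ryx.

ψ → □◇ψ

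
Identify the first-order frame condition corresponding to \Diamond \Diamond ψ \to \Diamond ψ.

transitivity

Replacing ψ by ¬ψ and contraposing gives the equivalent schema □ψ → □□ψ.
Suppose □ψ→□□ψ is valid. Take Rxy, Ryz and set V(ψ)={w : Rxw}. Then □ψ at x, so □□ψ at x, so □ψ at y, so ψ at z, i.e. Rxz.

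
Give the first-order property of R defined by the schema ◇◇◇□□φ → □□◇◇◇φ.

∀x ∀y ∀z ((xR³y ∧ xR²z) → ∃w (yR²w ∧ zR³w))

This is a Sahlqvist (Geach-type) schema ◇^3□^2φ → □^2◇^3φ.
Minimal-valuation argument: fix x; take any y with xR^3y and any z with xR^2z. Set V(φ) to the set of worlds R-reachable from y in exactly 2 steps. Then □^2φ holds at y, so the antecedent holds at x; validity forces ◇^3φ at z, giving a w with zR^3w and yR^2w.
First-order correspondent: ∀x ∀y ∀z ((xR³y ∧ xR²z) → ∃w (yR²w ∧ zR³w)).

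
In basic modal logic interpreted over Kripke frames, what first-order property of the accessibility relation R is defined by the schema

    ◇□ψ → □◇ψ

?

Convergence

This schema is the .2 axiom.
Its frame correspondent is convergence — ∀x ∀y ∀z (Rxy ∧ Rxz → ∃w (Ryw ∧ Rzw)).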